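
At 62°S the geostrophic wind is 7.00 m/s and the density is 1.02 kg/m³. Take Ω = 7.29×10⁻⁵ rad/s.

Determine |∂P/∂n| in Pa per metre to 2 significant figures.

9.2×10⁻⁴ Pa/m

Coriolis parameter at 62°S:
f = 2Ω sin φ = 2 × 7.29×10⁻⁵ × sin 62° = 1.29×10⁻⁴ s⁻¹
Geostrophic balance rearranged: |∂P/∂n| = f ρ V_g
|∂P/∂n| = 1.29×10⁻⁴ × 1.02 × 7.00 = 9.19×10⁻⁴ Pa/m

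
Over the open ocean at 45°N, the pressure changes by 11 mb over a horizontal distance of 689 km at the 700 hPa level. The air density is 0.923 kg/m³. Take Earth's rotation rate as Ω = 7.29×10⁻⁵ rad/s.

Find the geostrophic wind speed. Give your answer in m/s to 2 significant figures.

17 m/s

Coriolis parameter at 45°N:
f = 2Ω sin φ = 2 × 7.29×10⁻⁵ × sin 45° = 1.03×10⁻⁴ s⁻¹
Pressure gradient: |∂P/∂n| = 1100 Pa / 689000 m = 1.60×10⁻³ Pa/m
Geostrophic balance (pressure-gradient force = Coriolis force):
V_g = (1/(fρ)) |∂P/∂n| = 1.60×10⁻³ / (1.03×10⁻⁴ × 0.923) = 16.8 m/s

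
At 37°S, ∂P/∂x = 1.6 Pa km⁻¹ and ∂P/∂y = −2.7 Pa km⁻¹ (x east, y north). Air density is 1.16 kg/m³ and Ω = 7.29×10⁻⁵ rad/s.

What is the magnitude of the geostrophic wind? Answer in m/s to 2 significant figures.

Coriolis parameter at 37°S:
f = 2Ω sin φ = 2 × 7.29×10⁻⁵ × sin 37° = 8.77×10⁻⁵ s⁻¹
In the Southern Hemisphere f is negative: f = −8.77×10⁻⁵ s⁻¹.
Component geostrophic relations (x east, y north):
u_g = −(1/(fρ)) ∂P/∂y,  v_g = (1/(fρ)) ∂P/∂x
u_g = −(−2.7×10⁻³)/(−8.77×10⁻⁵ × 1.16) = −26.5 m/s;  v_g = (1.6×10⁻³)/(−8.77×10⁻⁵ × 1.16) = −15.7 m/s
|V_g| = √(u_g² + v_g²) = 30.8 m/s

31 m/s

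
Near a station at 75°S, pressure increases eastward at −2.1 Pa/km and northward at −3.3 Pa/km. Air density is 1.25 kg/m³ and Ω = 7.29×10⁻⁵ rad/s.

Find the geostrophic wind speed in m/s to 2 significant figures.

Coriolis parameter at 75°S:
f = 2Ω sin φ = 2 × 7.29×10⁻⁵ × sin 75° = 1.41×10⁻⁴ s⁻¹
In the Southern Hemisphere f is negative: f = −1.41×10⁻⁴ s⁻¹.
Component geostrophic relations (x east, y north):
u_g = −(1/(fρ)) ∂P/∂y,  v_g = (1/(fρ)) ∂P/∂x
u_g = −(−3.3×10⁻³)/(−1.41×10⁻⁴ × 1.25) = −18.7 m/s;  v_g = (−2.1×10⁻³)/(−1.41×10⁻⁴ × 1.25) = 11.9 m/s
|V_g| = √(u_g² + v_g²) = 22.2 m/s

22 m/s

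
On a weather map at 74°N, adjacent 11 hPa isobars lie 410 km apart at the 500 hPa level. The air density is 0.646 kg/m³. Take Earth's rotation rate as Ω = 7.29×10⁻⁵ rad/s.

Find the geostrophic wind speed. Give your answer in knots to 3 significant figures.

57.6 knots

Coriolis parameter at 74°N:
f = 2Ω sin φ = 2 × 7.29×10⁻⁵ × sin 74° = 1.40×10⁻⁴ s⁻¹
Pressure gradient: |∂P/∂n| = 1100 Pa / 410000 m = 2.68×10⁻³ Pa/m
Geostrophic balance (pressure-gradient force = Coriolis force):
V_g = (1/(fρ)) |∂P/∂n| = 2.68×10⁻³ / (1.40×10⁻⁴ × 0.646) = 29.6 m/s
Converting: 29.6 m/s × 1.944 = 57.6 knots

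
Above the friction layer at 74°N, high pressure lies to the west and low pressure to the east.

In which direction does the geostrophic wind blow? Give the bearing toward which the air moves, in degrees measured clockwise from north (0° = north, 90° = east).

The pressure-gradient force points toward the east (bearing 090°).
Geostrophic balance: in the Northern Hemisphere the Coriolis force deflects motion to the right, so the geostrophic wind blows 90° to the right of the pressure-gradient force (low pressure on the left).
Rotating 090° by 90° clockwise gives 180° — the wind blows toward the south.

180°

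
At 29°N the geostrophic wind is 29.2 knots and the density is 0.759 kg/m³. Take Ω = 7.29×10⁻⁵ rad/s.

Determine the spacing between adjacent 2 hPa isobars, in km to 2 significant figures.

250 km

Coriolis parameter at 29°N:
f = 2Ω sin φ = 2 × 7.29×10⁻⁵ × sin 29° = 7.07×10⁻⁵ s⁻¹
Wind speed in SI: 29.2 knots = 15.0 m/s
Geostrophic balance rearranged: |∂P/∂n| = f ρ V_g
|∂P/∂n| = 7.07×10⁻⁵ × 0.759 × 15.0 = 8.06×10⁻⁴ Pa/m
Isobar spacing: Δn = ΔP/|∂P/∂n| = 200 Pa / 8.06×10⁻⁴ Pa/m = 248164 m ≈ 250 km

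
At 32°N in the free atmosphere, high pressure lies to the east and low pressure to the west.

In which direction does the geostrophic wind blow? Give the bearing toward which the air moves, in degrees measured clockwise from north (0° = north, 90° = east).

000°

The pressure-gradient force points toward the west (bearing 270°).
Geostrophic balance: in the Northern Hemisphere the Coriolis force deflects motion to the right, so the geostrophic wind blows 90° to the right of the pressure-gradient force (low pressure on the left).
Rotating 270° by 90° clockwise gives 000° — the wind blows toward the north.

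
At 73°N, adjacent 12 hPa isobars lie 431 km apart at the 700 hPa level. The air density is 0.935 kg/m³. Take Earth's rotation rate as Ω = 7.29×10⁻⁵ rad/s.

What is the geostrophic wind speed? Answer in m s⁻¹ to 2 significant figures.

21 m s⁻¹

Coriolis parameter at 73°N:
f = 2Ω sin φ = 2 × 7.29×10⁻⁵ × sin 73° = 1.39×10⁻⁴ s⁻¹
Pressure gradient: |∂P/∂n| = 1200 Pa / 431000 m = 2.78×10⁻³ Pa/m
Geostrophic balance (pressure-gradient force = Coriolis force):
V_g = (1/(fρ)) |∂P/∂n| = 2.78×10⁻³ / (1.39×10⁻⁴ × 0.935) = 21.4 m/s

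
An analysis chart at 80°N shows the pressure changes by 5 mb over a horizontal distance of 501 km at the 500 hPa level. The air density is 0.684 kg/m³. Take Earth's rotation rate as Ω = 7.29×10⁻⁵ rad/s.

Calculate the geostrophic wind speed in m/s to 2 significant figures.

Coriolis parameter at 80°N:
f = 2Ω sin φ = 2 × 7.29×10⁻⁵ × sin 80° = 1.44×10⁻⁴ s⁻¹
Pressure gradient: |∂P/∂n| = 500 Pa / 501000 m = 9.98×10⁻⁴ Pa/m
Geostrophic balance (pressure-gradient force = Coriolis force):
V_g = (1/(fρ)) |∂P/∂n| = 9.98×10⁻⁴ / (1.44×10⁻⁴ × 0.684) = 10.2 m/s

10 m/s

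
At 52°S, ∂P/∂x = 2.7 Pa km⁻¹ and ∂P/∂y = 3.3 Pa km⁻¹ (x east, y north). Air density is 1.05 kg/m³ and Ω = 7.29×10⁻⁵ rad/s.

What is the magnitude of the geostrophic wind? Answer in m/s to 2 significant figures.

35 m/s

Coriolis parameter at 52°S:
f = 2Ω sin φ = 2 × 7.29×10⁻⁵ × sin 52° = 1.15×10⁻⁴ s⁻¹
In the Southern Hemisphere f is negative: f = −1.15×10⁻⁴ s⁻¹.
Component geostrophic relations (x east, y north):
u_g = −(1/(fρ)) ∂P/∂y,  v_g = (1/(fρ)) ∂P/∂x
u_g = −(3.3×10⁻³)/(−1.15×10⁻⁴ × 1.05) = 27.4 m/s;  v_g = (2.7×10⁻³)/(−1.15×10⁻⁴ × 1.05) = −22.4 m/s
|V_g| = √(u_g² + v_g²) = 35.3 m/s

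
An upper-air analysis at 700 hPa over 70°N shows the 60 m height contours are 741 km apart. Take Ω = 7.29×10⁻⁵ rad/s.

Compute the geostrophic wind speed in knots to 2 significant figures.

Coriolis parameter at 70°N:
f = 2Ω sin φ = 2 × 7.29×10⁻⁵ × sin 70° = 1.37×10⁻⁴ s⁻¹
Height gradient: |∂Z/∂n| = 60 m / 741000 m = 8.10×10⁻⁵
On a pressure surface, geostrophic balance gives V_g = (g/f)|∂Z/∂n|:
V_g = 9.81 × 8.10×10⁻⁵ / 1.37×10⁻⁴ = 5.80 m/s
Converting: 5.80 m/s × 1.944 = 11 knots

11 knots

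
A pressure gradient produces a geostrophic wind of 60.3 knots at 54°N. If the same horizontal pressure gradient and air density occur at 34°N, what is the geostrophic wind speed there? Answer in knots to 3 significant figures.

87.2 knots

With the same pressure gradient and density, V_g ∝ 1/f ∝ 1/sin φ.
V₂ = V₁ · sin φ₁ / sin φ₂ = 60.3 × sin 54° / sin 34°
V₂ = 60.3 × 0.8090/0.5592 = 87.2 knots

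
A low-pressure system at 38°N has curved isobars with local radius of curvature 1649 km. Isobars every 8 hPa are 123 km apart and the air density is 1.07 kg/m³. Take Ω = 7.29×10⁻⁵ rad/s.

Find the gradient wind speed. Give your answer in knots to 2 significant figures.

98 knots

Coriolis parameter at 38°N:
f = 2Ω sin φ = 2 × 7.29×10⁻⁵ × sin 38° = 8.98×10⁻⁵ s⁻¹
Pressure gradient: |∂P/∂n| = 800 Pa / 123000 m = 6.50×10⁻³ Pa/m
Geostrophic speed: V_g = |∂P/∂n|/(fρ) = 6.50×10⁻³/(8.98×10⁻⁵ × 1.07) = 67.7 m/s
Around a low, centrifugal force acts outward with Coriolis, so pressure-gradient force balances both:
(1/ρ)|∂P/∂n| = fV + V²/R  →  V² + fR·V − fR·V_g = 0
With fR = 8.98×10⁻⁵ × 1649×10³ m = 148 m/s:
V = [−fR + √((fR)² + 4 fR V_g)]/2 = [−148 + √(148² + 4×148×67.7)]/2 = 50.5 m/s
Subgeostrophic (V < V_g = 67.7 m/s), as expected around a low.
Converting: 50.5 m/s × 1.944 = 98 knots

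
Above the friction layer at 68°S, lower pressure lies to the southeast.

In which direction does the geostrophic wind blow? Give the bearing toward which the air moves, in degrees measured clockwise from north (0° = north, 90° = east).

045°

The pressure-gradient force points toward the southeast (bearing 135°).
Geostrophic balance: in the Southern Hemisphere the Coriolis force deflects motion to the left, so the geostrophic wind blows 90° to the left of the pressure-gradient force (low pressure on the right).
Rotating 135° by 90° counterclockwise gives 045° — the wind blows toward the northeast.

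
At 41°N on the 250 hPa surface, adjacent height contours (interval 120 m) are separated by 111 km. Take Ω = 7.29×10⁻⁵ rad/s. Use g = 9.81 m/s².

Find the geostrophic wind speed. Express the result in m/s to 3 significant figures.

111 m/s

Coriolis parameter at 41°N:
f = 2Ω sin φ = 2 × 7.29×10⁻⁵ × sin 41° = 9.57×10⁻⁵ s⁻¹
Height gradient: |∂Z/∂n| = 120 m / 111000 m = 1.08×10⁻³
On a pressure surface, geostrophic balance gives V_g = (g/f)|∂Z/∂n|:
V_g = 9.81 × 1.08×10⁻³ / 9.57×10⁻⁵ = 111 m/s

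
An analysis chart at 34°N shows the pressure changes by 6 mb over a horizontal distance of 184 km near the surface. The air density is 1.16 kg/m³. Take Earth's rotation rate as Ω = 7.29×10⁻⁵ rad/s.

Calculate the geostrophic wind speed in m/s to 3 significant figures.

Coriolis parameter at 34°N:
f = 2Ω sin φ = 2 × 7.29×10⁻⁵ × sin 34° = 8.15×10⁻⁵ s⁻¹
Pressure gradient: |∂P/∂n| = 600 Pa / 184000 m = 3.26×10⁻³ Pa/m
Geostrophic balance (pressure-gradient force = Coriolis force):
V_g = (1/(fρ)) |∂P/∂n| = 3.26×10⁻³ / (8.15×10⁻⁵ × 1.16) = 34.5 m/s

34.5 m/s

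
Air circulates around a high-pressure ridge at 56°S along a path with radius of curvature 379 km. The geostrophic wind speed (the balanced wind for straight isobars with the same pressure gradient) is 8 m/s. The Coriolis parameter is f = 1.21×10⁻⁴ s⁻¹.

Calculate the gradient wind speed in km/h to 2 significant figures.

Around a high, pressure-gradient force acts outward with centrifugal, so Coriolis balances both:
fV = (1/ρ)|∂P/∂n| + V²/R  →  V² − fR·V + fR·V_g = 0
With fR = 1.21×10⁻⁴ × 379×10³ m = 45.9 m/s:
V = [fR − √((fR)² − 4 fR V_g)]/2 = [45.9 − √(45.9² − 4×45.9×8)]/2 = 10.3 m/s
Supergeostrophic (V > V_g = 8 m/s), as expected around a high.
Converting: 10.3 m/s × 3.6 = 37 km/h

37 km/h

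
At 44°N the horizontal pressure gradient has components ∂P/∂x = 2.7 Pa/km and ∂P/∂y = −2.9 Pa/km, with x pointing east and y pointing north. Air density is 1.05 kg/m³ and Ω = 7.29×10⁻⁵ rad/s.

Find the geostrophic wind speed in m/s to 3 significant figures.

37.3 m/s

Coriolis parameter at 44°N:
f = 2Ω sin φ = 2 × 7.29×10⁻⁵ × sin 44° = 1.01×10⁻⁴ s⁻¹
Component geostrophic relations (x east, y north):
u_g = −(1/(fρ)) ∂P/∂y,  v_g = (1/(fρ)) ∂P/∂x
u_g = −(−2.9×10⁻³)/(1.01×10⁻⁴ × 1.05) = 27.3 m/s;  v_g = (2.7×10⁻³)/(1.01×10⁻⁴ × 1.05) = 25.4 m/s
|V_g| = √(u_g² + v_g²) = 37.3 m/s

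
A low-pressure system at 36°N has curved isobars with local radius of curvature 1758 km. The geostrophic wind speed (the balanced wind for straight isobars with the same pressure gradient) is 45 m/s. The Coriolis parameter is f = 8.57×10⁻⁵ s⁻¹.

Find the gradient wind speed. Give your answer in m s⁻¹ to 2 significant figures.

Around a low, centrifugal force acts outward with Coriolis, so pressure-gradient force balances both:
(1/ρ)|∂P/∂n| = fV + V²/R  →  V² + fR·V − fR·V_g = 0
With fR = 8.57×10⁻⁵ × 1758×10³ m = 151 m/s:
V = [−fR + √((fR)² + 4 fR V_g)]/2 = [−151 + √(151² + 4×151×45)]/2 = 36.3 m/s
Subgeostrophic (V < V_g = 45 m/s), as expected around a low.

36 m s⁻¹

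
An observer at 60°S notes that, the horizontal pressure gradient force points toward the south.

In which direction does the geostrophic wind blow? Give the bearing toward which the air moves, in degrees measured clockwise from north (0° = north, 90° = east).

The pressure-gradient force points toward the south (bearing 180°).
Geostrophic balance: in the Southern Hemisphere the Coriolis force deflects motion to the left, so the geostrophic wind blows 90° to the left of the pressure-gradient force (low pressure on the right).
Rotating 180° by 90° counterclockwise gives 090° — the wind blows toward the east.

090°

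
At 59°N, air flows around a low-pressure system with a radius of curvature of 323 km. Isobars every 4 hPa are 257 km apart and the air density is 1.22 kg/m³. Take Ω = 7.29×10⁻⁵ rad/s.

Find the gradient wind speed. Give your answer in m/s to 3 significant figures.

Coriolis parameter at 59°N:
f = 2Ω sin φ = 2 × 7.29×10⁻⁵ × sin 59° = 1.25×10⁻⁴ s⁻¹
Pressure gradient: |∂P/∂n| = 400 Pa / 257000 m = 1.56×10⁻³ Pa/m
Geostrophic speed: V_g = |∂P/∂n|/(fρ) = 1.56×10⁻³/(1.25×10⁻⁴ × 1.22) = 10.2 m/s
Around a low, centrifugal force acts outward with Coriolis, so pressure-gradient force balances both:
(1/ρ)|∂P/∂n| = fV + V²/R  →  V² + fR·V − fR·V_g = 0
With fR = 1.25×10⁻⁴ × 323×10³ m = 40.4 m/s:
V = [−fR + √((fR)² + 4 fR V_g)]/2 = [−40.4 + √(40.4² + 4×40.4×10.2)]/2 = 8.44 m/s
Subgeostrophic (V < V_g = 10.2 m/s), as expected around a low.

8.44 m/s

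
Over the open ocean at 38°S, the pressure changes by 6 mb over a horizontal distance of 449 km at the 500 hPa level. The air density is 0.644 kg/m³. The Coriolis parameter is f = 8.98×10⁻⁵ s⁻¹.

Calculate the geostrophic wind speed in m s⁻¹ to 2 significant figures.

23 m s⁻¹

Pressure gradient: |∂P/∂n| = 600 Pa / 449000 m = 1.34×10⁻³ Pa/m
Geostrophic balance (pressure-gradient force = Coriolis force):
V_g = (1/(fρ)) |∂P/∂n| = 1.34×10⁻³ / (8.98×10⁻⁵ × 0.644) = 23.1 m/s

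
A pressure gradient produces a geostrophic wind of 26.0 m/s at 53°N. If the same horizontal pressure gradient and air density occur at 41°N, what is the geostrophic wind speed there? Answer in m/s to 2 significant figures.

32 m/s

With the same pressure gradient and density, V_g ∝ 1/f ∝ 1/sin φ.
V₂ = V₁ · sin φ₁ / sin φ₂ = 26.0 × sin 53° / sin 41°
V₂ = 26.0 × 0.7986/0.6561 = 32 m/s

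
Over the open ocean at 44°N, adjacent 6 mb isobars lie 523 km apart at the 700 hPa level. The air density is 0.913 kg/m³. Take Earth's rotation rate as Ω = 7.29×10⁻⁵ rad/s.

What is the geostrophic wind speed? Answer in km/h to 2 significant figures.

45 km/h

Coriolis parameter at 44°N:
f = 2Ω sin φ = 2 × 7.29×10⁻⁵ × sin 44° = 1.01×10⁻⁴ s⁻¹
Pressure gradient: |∂P/∂n| = 600 Pa / 523000 m = 1.15×10⁻³ Pa/m
Geostrophic balance (pressure-gradient force = Coriolis force):
V_g = (1/(fρ)) |∂P/∂n| = 1.15×10⁻³ / (1.01×10⁻⁴ × 0.913) = 12.4 m/s
Converting: 12.4 m/s × 3.6 = 45 km/h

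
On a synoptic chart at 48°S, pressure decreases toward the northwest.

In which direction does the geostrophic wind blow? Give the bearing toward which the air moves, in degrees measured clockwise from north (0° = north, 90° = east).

The pressure-gradient force points toward the northwest (bearing 315°).
Geostrophic balance: in the Southern Hemisphere the Coriolis force deflects motion to the left, so the geostrophic wind blows 90° to the left of the pressure-gradient force (low pressure on the right).
Rotating 315° by 90° counterclockwise gives 225° — the wind blows toward the southwest.

225°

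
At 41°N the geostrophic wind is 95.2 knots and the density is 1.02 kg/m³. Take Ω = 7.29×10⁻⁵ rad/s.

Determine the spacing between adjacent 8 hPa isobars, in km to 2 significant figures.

Coriolis parameter at 41°N:
f = 2Ω sin φ = 2 × 7.29×10⁻⁵ × sin 41° = 9.57×10⁻⁵ s⁻¹
Wind speed in SI: 95.2 knots = 49.0 m/s
Geostrophic balance rearranged: |∂P/∂n| = f ρ V_g
|∂P/∂n| = 9.57×10⁻⁵ × 1.02 × 49.0 = 4.78×10⁻³ Pa/m
Isobar spacing: Δn = ΔP/|∂P/∂n| = 800 Pa / 4.78×10⁻³ Pa/m = 167423 m ≈ 170 km

170 km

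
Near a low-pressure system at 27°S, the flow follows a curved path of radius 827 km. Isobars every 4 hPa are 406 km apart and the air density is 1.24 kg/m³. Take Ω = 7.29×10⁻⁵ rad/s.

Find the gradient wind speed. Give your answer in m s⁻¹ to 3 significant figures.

Coriolis parameter at 27°S:
f = 2Ω sin φ = 2 × 7.29×10⁻⁵ × sin 27° = 6.62×10⁻⁵ s⁻¹
Pressure gradient: |∂P/∂n| = 400 Pa / 406000 m = 9.85×10⁻⁴ Pa/m
Geostrophic speed: V_g = |∂P/∂n|/(fρ) = 9.85×10⁻⁴/(6.62×10⁻⁵ × 1.24) = 12.0 m/s
Around a low, centrifugal force acts outward with Coriolis, so pressure-gradient force balances both:
(1/ρ)|∂P/∂n| = fV + V²/R  →  V² + fR·V − fR·V_g = 0
With fR = 6.62×10⁻⁵ × 827×10³ m = 54.7 m/s:
V = [−fR + √((fR)² + 4 fR V_g)]/2 = [−54.7 + √(54.7² + 4×54.7×12)]/2 = 10.1 m/s
Subgeostrophic (V < V_g = 12 m/s), as expected around a low.

10.1 m s⁻¹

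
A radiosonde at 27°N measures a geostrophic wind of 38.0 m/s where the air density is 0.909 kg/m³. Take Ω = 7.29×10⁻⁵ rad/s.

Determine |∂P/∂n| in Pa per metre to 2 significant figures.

2.3×10⁻³ Pa/m

Coriolis parameter at 27°N:
f = 2Ω sin φ = 2 × 7.29×10⁻⁵ × sin 27° = 6.62×10⁻⁵ s⁻¹
Geostrophic balance rearranged: |∂P/∂n| = f ρ V_g
|∂P/∂n| = 6.62×10⁻⁵ × 0.909 × 38.0 = 2.29×10⁻³ Pa/m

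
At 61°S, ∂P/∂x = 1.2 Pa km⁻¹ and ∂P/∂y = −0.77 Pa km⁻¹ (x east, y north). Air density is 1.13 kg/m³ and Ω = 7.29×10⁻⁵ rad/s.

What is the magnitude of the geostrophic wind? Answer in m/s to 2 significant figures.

9.9 m/s

Coriolis parameter at 61°S:
f = 2Ω sin φ = 2 × 7.29×10⁻⁵ × sin 61° = 1.28×10⁻⁴ s⁻¹
In the Southern Hemisphere f is negative: f = −1.28×10⁻⁴ s⁻¹.
Component geostrophic relations (x east, y north):
u_g = −(1/(fρ)) ∂P/∂y,  v_g = (1/(fρ)) ∂P/∂x
u_g = −(−0.77×10⁻³)/(−1.28×10⁻⁴ × 1.13) = −5.34 m/s;  v_g = (1.2×10⁻³)/(−1.28×10⁻⁴ × 1.13) = −8.33 m/s
|V_g| = √(u_g² + v_g²) = 9.89 m/s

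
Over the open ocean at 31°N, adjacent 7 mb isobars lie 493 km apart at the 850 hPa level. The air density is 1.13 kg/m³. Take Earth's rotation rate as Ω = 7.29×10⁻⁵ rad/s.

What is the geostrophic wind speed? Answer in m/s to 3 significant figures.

16.7 m/s

Coriolis parameter at 31°N:
f = 2Ω sin φ = 2 × 7.29×10⁻⁵ × sin 31° = 7.51×10⁻⁵ s⁻¹
Pressure gradient: |∂P/∂n| = 700 Pa / 493000 m = 1.42×10⁻³ Pa/m
Geostrophic balance (pressure-gradient force = Coriolis force):
V_g = (1/(fρ)) |∂P/∂n| = 1.42×10⁻³ / (7.51×10⁻⁵ × 1.13) = 16.7 m/s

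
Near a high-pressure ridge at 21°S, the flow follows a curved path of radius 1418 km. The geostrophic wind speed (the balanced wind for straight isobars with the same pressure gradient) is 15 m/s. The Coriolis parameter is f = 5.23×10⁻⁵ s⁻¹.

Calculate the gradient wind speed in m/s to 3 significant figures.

20.9 m/s

Around a high, pressure-gradient force acts outward with centrifugal, so Coriolis balances both:
fV = (1/ρ)|∂P/∂n| + V²/R  →  V² − fR·V + fR·V_g = 0
With fR = 5.23×10⁻⁵ × 1418×10³ m = 74.2 m/s:
V = [fR − √((fR)² − 4 fR V_g)]/2 = [74.2 − √(74.2² − 4×74.2×15)]/2 = 20.9 m/s
Supergeostrophic (V > V_g = 15 m/s), as expected around a high.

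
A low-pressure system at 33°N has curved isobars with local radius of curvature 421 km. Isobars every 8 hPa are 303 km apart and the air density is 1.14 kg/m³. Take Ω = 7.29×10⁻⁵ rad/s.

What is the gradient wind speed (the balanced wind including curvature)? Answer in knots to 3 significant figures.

Coriolis parameter at 33°N:
f = 2Ω sin φ = 2 × 7.29×10⁻⁵ × sin 33° = 7.94×10⁻⁵ s⁻¹
Pressure gradient: |∂P/∂n| = 800 Pa / 303000 m = 2.64×10⁻³ Pa/m
Geostrophic speed: V_g = |∂P/∂n|/(fρ) = 2.64×10⁻³/(7.94×10⁻⁵ × 1.14) = 29.2 m/s
Around a low, centrifugal force acts outward with Coriolis, so pressure-gradient force balances both:
(1/ρ)|∂P/∂n| = fV + V²/R  →  V² + fR·V − fR·V_g = 0
With fR = 7.94×10⁻⁵ × 421×10³ m = 33.4 m/s:
V = [−fR + √((fR)² + 4 fR V_g)]/2 = [−33.4 + √(33.4² + 4×33.4×29.2)]/2 = 18.7 m/s
Subgeostrophic (V < V_g = 29.2 m/s), as expected around a low.
Converting: 18.7 m/s × 1.944 = 36.4 knots

36.4 knots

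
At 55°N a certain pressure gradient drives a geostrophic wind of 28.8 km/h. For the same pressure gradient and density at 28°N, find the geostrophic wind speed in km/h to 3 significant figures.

With the same pressure gradient and density, V_g ∝ 1/f ∝ 1/sin φ.
V₂ = V₁ · sin φ₁ / sin φ₂ = 28.8 × sin 55° / sin 28°
V₂ = 28.8 × 0.8192/0.4695 = 50.3 km/h

50.3 km/h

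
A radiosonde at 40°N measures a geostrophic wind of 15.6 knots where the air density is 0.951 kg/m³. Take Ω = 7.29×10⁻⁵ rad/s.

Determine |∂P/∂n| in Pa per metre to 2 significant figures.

7.2×10⁻⁴ Pa/m

Coriolis parameter at 40°N:
f = 2Ω sin φ = 2 × 7.29×10⁻⁵ × sin 40° = 9.37×10⁻⁵ s⁻¹
Wind speed in SI: 15.6 knots = 8.03 m/s
Geostrophic balance rearranged: |∂P/∂n| = f ρ V_g
|∂P/∂n| = 9.37×10⁻⁵ × 0.951 × 8.03 = 7.15×10⁻⁴ Pa/m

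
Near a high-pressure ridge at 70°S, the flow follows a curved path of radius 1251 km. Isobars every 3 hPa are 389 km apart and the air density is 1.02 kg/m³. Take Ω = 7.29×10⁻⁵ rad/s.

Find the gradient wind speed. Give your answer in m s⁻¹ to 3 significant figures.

5.71 m s⁻¹

Coriolis parameter at 70°S:
f = 2Ω sin φ = 2 × 7.29×10⁻⁵ × sin 70° = 1.37×10⁻⁴ s⁻¹
Pressure gradient: |∂P/∂n| = 300 Pa / 389000 m = 7.71×10⁻⁴ Pa/m
Geostrophic speed: V_g = |∂P/∂n|/(fρ) = 7.71×10⁻⁴/(1.37×10⁻⁴ × 1.02) = 5.52 m/s
Around a high, pressure-gradient force acts outward with centrifugal, so Coriolis balances both:
fV = (1/ρ)|∂P/∂n| + V²/R  →  V² − fR·V + fR·V_g = 0
With fR = 1.37×10⁻⁴ × 1251×10³ m = 171 m/s:
V = [fR − √((fR)² − 4 fR V_g)]/2 = [171 − √(171² − 4×171×5.52)]/2 = 5.71 m/s
Supergeostrophic (V > V_g = 5.52 m/s), as expected around a high.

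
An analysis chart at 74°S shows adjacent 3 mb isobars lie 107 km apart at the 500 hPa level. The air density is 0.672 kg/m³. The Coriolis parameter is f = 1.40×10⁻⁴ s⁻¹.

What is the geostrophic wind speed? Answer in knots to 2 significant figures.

58 knots

Pressure gradient: |∂P/∂n| = 300 Pa / 107000 m = 2.80×10⁻³ Pa/m
Geostrophic balance (pressure-gradient force = Coriolis force):
V_g = (1/(fρ)) |∂P/∂n| = 2.80×10⁻³ / (1.40×10⁻⁴ × 0.672) = 29.8 m/s
Converting: 29.8 m/s × 1.944 = 58 knots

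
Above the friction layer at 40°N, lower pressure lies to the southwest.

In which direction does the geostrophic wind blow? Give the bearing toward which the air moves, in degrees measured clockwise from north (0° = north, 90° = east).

315°

The pressure-gradient force points toward the southwest (bearing 225°).
Geostrophic balance: in the Northern Hemisphere the Coriolis force deflects motion to the right, so the geostrophic wind blows 90° to the right of the pressure-gradient force (low pressure on the left).
Rotating 225° by 90° clockwise gives 315° — the wind blows toward the northwest.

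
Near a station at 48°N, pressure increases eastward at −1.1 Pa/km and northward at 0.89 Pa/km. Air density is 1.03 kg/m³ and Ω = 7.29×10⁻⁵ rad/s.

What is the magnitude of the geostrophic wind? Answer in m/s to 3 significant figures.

12.7 m/s

Coriolis parameter at 48°N:
f = 2Ω sin φ = 2 × 7.29×10⁻⁵ × sin 48° = 1.08×10⁻⁴ s⁻¹
Component geostrophic relations (x east, y north):
u_g = −(1/(fρ)) ∂P/∂y,  v_g = (1/(fρ)) ∂P/∂x
u_g = −(0.89×10⁻³)/(1.08×10⁻⁴ × 1.03) = −7.97 m/s;  v_g = (−1.1×10⁻³)/(1.08×10⁻⁴ × 1.03) = −9.86 m/s
|V_g| = √(u_g² + v_g²) = 12.7 m/s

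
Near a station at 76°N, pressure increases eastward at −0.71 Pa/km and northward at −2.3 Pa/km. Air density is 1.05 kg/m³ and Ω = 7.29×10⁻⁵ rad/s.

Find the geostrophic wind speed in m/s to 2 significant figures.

Coriolis parameter at 76°N:
f = 2Ω sin φ = 2 × 7.29×10⁻⁵ × sin 76° = 1.41×10⁻⁴ s⁻¹
Component geostrophic relations (x east, y north):
u_g = −(1/(fρ)) ∂P/∂y,  v_g = (1/(fρ)) ∂P/∂x
u_g = −(−2.3×10⁻³)/(1.41×10⁻⁴ × 1.05) = 15.5 m/s;  v_g = (−0.71×10⁻³)/(1.41×10⁻⁴ × 1.05) = −4.78 m/s
|V_g| = √(u_g² + v_g²) = 16.2 m/s

16 m/s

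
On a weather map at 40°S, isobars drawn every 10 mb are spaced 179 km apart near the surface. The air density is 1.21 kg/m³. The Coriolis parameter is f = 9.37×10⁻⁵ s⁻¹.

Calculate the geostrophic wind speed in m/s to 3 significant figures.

49.3 m/s

Pressure gradient: |∂P/∂n| = 1000 Pa / 179000 m = 5.59×10⁻³ Pa/m
Geostrophic balance (pressure-gradient force = Coriolis force):
V_g = (1/(fρ)) |∂P/∂n| = 5.59×10⁻³ / (9.37×10⁻⁵ × 1.21) = 49.3 m/s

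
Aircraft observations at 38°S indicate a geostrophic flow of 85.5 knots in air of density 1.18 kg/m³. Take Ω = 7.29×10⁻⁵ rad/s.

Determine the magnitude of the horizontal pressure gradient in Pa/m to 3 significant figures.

Coriolis parameter at 38°S:
f = 2Ω sin φ = 2 × 7.29×10⁻⁵ × sin 38° = 8.98×10⁻⁵ s⁻¹
Wind speed in SI: 85.5 knots = 44.0 m/s
Geostrophic balance rearranged: |∂P/∂n| = f ρ V_g
|∂P/∂n| = 8.98×10⁻⁵ × 1.18 × 44.0 = 4.66×10⁻³ Pa/m

4.66×10⁻³ Pa/m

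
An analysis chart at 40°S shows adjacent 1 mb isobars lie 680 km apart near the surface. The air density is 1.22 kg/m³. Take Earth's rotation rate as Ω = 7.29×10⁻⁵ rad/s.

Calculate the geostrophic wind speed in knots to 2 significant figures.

2.5 knots

Coriolis parameter at 40°S:
f = 2Ω sin φ = 2 × 7.29×10⁻⁵ × sin 40° = 9.37×10⁻⁵ s⁻¹
Pressure gradient: |∂P/∂n| = 100 Pa / 680000 m = 1.47×10⁻⁴ Pa/m
Geostrophic balance (pressure-gradient force = Coriolis force):
V_g = (1/(fρ)) |∂P/∂n| = 1.47×10⁻⁴ / (9.37×10⁻⁵ × 1.22) = 1.29 m/s
Converting: 1.29 m/s × 1.944 = 2.5 knots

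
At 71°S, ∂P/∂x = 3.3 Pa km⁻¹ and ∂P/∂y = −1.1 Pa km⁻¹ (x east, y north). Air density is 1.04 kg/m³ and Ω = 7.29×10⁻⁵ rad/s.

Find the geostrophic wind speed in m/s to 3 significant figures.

Coriolis parameter at 71°S:
f = 2Ω sin φ = 2 × 7.29×10⁻⁵ × sin 71° = 1.38×10⁻⁴ s⁻¹
In the Southern Hemisphere f is negative: f = −1.38×10⁻⁴ s⁻¹.
Component geostrophic relations (x east, y north):
u_g = −(1/(fρ)) ∂P/∂y,  v_g = (1/(fρ)) ∂P/∂x
u_g = −(−1.1×10⁻³)/(−1.38×10⁻⁴ × 1.04) = −7.67 m/s;  v_g = (3.3×10⁻³)/(−1.38×10⁻⁴ × 1.04) = −23.0 m/s
|V_g| = √(u_g² + v_g²) = 24.3 m/s

24.3 m/s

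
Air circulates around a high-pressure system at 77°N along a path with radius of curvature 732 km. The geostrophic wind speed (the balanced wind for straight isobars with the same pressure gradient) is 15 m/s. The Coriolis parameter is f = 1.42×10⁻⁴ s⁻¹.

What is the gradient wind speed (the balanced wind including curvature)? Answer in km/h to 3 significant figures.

65.4 km/h

Around a high, pressure-gradient force acts outward with centrifugal, so Coriolis balances both:
fV = (1/ρ)|∂P/∂n| + V²/R  →  V² − fR·V + fR·V_g = 0
With fR = 1.42×10⁻⁴ × 732×10³ m = 104 m/s:
V = [fR − √((fR)² − 4 fR V_g)]/2 = [104 − √(104² − 4×104×15)]/2 = 18.2 m/s
Supergeostrophic (V > V_g = 15 m/s), as expected around a high.
Converting: 18.2 m/s × 3.6 = 65.4 km/h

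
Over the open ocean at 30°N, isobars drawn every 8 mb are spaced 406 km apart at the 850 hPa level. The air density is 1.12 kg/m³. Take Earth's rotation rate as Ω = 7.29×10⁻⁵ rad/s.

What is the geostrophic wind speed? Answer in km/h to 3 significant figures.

86.9 km/h

Coriolis parameter at 30°N:
f = 2Ω sin φ = 2 × 7.29×10⁻⁵ × sin 30° = 7.29×10⁻⁵ s⁻¹
Pressure gradient: |∂P/∂n| = 800 Pa / 406000 m = 1.97×10⁻³ Pa/m
Geostrophic balance (pressure-gradient force = Coriolis force):
V_g = (1/(fρ)) |∂P/∂n| = 1.97×10⁻³ / (7.29×10⁻⁵ × 1.12) = 24.1 m/s
Converting: 24.1 m/s × 3.6 = 86.9 km/h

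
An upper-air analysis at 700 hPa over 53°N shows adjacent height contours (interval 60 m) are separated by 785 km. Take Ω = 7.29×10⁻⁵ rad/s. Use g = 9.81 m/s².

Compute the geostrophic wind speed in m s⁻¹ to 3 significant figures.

6.44 m s⁻¹

Coriolis parameter at 53°N:
f = 2Ω sin φ = 2 × 7.29×10⁻⁵ × sin 53° = 1.16×10⁻⁴ s⁻¹
Height gradient: |∂Z/∂n| = 60 m / 785000 m = 7.64×10⁻⁵
On a pressure surface, geostrophic balance gives V_g = (g/f)|∂Z/∂n|:
V_g = 9.81 × 7.64×10⁻⁵ / 1.16×10⁻⁴ = 6.44 m/s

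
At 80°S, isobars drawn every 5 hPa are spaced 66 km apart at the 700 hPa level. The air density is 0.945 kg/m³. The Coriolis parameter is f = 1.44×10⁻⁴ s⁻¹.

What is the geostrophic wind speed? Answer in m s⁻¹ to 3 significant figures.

Pressure gradient: |∂P/∂n| = 500 Pa / 66000 m = 7.58×10⁻³ Pa/m
Geostrophic balance (pressure-gradient force = Coriolis force):
V_g = (1/(fρ)) |∂P/∂n| = 7.58×10⁻³ / (1.44×10⁻⁴ × 0.945) = 55.7 m/s

55.7 m s⁻¹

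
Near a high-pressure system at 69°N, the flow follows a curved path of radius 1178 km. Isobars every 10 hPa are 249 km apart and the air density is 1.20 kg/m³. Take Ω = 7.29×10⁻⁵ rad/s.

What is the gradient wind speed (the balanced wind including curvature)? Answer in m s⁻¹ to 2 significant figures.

30 m s⁻¹

Coriolis parameter at 69°N:
f = 2Ω sin φ = 2 × 7.29×10⁻⁵ × sin 69° = 1.36×10⁻⁴ s⁻¹
Pressure gradient: |∂P/∂n| = 1000 Pa / 249000 m = 4.02×10⁻³ Pa/m
Geostrophic speed: V_g = |∂P/∂n|/(fρ) = 4.02×10⁻³/(1.36×10⁻⁴ × 1.20) = 24.6 m/s
Around a high, pressure-gradient force acts outward with centrifugal, so Coriolis balances both:
fV = (1/ρ)|∂P/∂n| + V²/R  →  V² − fR·V + fR·V_g = 0
With fR = 1.36×10⁻⁴ × 1178×10³ m = 160 m/s:
V = [fR − √((fR)² − 4 fR V_g)]/2 = [160 − √(160² − 4×160×24.6)]/2 = 30.3 m/s
Supergeostrophic (V > V_g = 24.6 m/s), as expected around a high.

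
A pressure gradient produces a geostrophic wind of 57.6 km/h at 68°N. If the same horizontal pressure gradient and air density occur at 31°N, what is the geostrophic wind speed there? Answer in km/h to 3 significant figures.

With the same pressure gradient and density, V_g ∝ 1/f ∝ 1/sin φ.
V₂ = V₁ · sin φ₁ / sin φ₂ = 57.6 × sin 68° / sin 31°
V₂ = 57.6 × 0.9272/0.5150 = 104 km/h

104 km/h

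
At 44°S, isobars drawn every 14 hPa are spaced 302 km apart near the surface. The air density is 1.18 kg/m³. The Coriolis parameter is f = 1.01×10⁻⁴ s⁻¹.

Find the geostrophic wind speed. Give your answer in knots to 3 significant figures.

Pressure gradient: |∂P/∂n| = 1400 Pa / 302000 m = 4.64×10⁻³ Pa/m
Geostrophic balance (pressure-gradient force = Coriolis force):
V_g = (1/(fρ)) |∂P/∂n| = 4.64×10⁻³ / (1.01×10⁻⁴ × 1.18) = 38.9 m/s
Converting: 38.9 m/s × 1.944 = 75.6 knots

75.6 knots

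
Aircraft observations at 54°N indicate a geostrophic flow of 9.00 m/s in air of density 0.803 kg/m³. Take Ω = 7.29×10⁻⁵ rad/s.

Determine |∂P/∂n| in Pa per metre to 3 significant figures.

8.52×10⁻⁴ Pa/m

Coriolis parameter at 54°N:
f = 2Ω sin φ = 2 × 7.29×10⁻⁵ × sin 54° = 1.18×10⁻⁴ s⁻¹
Geostrophic balance rearranged: |∂P/∂n| = f ρ V_g
|∂P/∂n| = 1.18×10⁻⁴ × 0.803 × 9.00 = 8.52×10⁻⁴ Pa/m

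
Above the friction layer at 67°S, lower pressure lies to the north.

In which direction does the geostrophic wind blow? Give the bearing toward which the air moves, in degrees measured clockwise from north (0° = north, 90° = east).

The pressure-gradient force points toward the north (bearing 000°).
Geostrophic balance: in the Southern Hemisphere the Coriolis force deflects motion to the left, so the geostrophic wind blows 90° to the left of the pressure-gradient force (low pressure on the right).
Rotating 000° by 90° counterclockwise gives 270° — the wind blows toward the west.

270°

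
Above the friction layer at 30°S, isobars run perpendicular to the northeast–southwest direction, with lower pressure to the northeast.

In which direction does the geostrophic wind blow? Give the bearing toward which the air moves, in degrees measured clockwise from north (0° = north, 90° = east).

315°

The pressure-gradient force points toward the northeast (bearing 045°).
Geostrophic balance: in the Southern Hemisphere the Coriolis force deflects motion to the left, so the geostrophic wind blows 90° to the left of the pressure-gradient force (low pressure on the right).
Rotating 045° by 90° counterclockwise gives 315° — the wind blows toward the northwest.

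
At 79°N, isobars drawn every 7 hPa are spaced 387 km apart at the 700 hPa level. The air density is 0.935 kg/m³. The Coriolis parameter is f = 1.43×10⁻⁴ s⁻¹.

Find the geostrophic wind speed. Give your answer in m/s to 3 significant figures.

Pressure gradient: |∂P/∂n| = 700 Pa / 387000 m = 1.81×10⁻³ Pa/m
Geostrophic balance (pressure-gradient force = Coriolis force):
V_g = (1/(fρ)) |∂P/∂n| = 1.81×10⁻³ / (1.43×10⁻⁴ × 0.935) = 13.5 m/s

13.5 m/s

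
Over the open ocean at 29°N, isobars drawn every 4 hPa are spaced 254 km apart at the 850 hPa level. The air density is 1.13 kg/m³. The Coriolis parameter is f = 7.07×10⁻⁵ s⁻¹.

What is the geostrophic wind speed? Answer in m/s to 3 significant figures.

19.7 m/s

Pressure gradient: |∂P/∂n| = 400 Pa / 254000 m = 1.57×10⁻³ Pa/m
Geostrophic balance (pressure-gradient force = Coriolis force):
V_g = (1/(fρ)) |∂P/∂n| = 1.57×10⁻³ / (7.07×10⁻⁵ × 1.13) = 19.7 m/s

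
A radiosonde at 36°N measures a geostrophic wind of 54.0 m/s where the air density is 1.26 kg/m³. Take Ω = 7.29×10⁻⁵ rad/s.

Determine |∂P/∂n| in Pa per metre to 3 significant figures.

Coriolis parameter at 36°N:
f = 2Ω sin φ = 2 × 7.29×10⁻⁵ × sin 36° = 8.57×10⁻⁵ s⁻¹
Geostrophic balance rearranged: |∂P/∂n| = f ρ V_g
|∂P/∂n| = 8.57×10⁻⁵ × 1.26 × 54.0 = 5.83×10⁻³ Pa/m

5.83×10⁻³ Pa/m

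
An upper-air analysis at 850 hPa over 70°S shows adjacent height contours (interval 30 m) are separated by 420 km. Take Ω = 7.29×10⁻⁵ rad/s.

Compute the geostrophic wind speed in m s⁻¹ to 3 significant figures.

Coriolis parameter at 70°S:
f = 2Ω sin φ = 2 × 7.29×10⁻⁵ × sin 70° = 1.37×10⁻⁴ s⁻¹
Height gradient: |∂Z/∂n| = 30 m / 420000 m = 7.14×10⁻⁵
On a pressure surface, geostrophic balance gives V_g = (g/f)|∂Z/∂n|:
V_g = 9.81 × 7.14×10⁻⁵ / 1.37×10⁻⁴ = 5.11 m/s

5.11 m s⁻¹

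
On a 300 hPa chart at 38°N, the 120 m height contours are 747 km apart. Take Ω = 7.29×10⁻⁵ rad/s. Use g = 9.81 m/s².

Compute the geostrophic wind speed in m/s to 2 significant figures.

18 m/s

Coriolis parameter at 38°N:
f = 2Ω sin φ = 2 × 7.29×10⁻⁵ × sin 38° = 8.98×10⁻⁵ s⁻¹
Height gradient: |∂Z/∂n| = 120 m / 747000 m = 1.61×10⁻⁴
On a pressure surface, geostrophic balance gives V_g = (g/f)|∂Z/∂n|:
V_g = 9.81 × 1.61×10⁻⁴ / 8.98×10⁻⁵ = 17.6 m/s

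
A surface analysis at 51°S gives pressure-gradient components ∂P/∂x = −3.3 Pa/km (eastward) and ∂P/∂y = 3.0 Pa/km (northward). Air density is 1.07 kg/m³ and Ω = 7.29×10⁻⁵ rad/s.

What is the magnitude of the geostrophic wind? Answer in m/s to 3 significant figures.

Coriolis parameter at 51°S:
f = 2Ω sin φ = 2 × 7.29×10⁻⁵ × sin 51° = 1.13×10⁻⁴ s⁻¹
In the Southern Hemisphere f is negative: f = −1.13×10⁻⁴ s⁻¹.
Component geostrophic relations (x east, y north):
u_g = −(1/(fρ)) ∂P/∂y,  v_g = (1/(fρ)) ∂P/∂x
u_g = −(3.0×10⁻³)/(−1.13×10⁻⁴ × 1.07) = 24.7 m/s;  v_g = (−3.3×10⁻³)/(−1.13×10⁻⁴ × 1.07) = 27.2 m/s
|V_g| = √(u_g² + v_g²) = 36.8 m/s

36.8 m/s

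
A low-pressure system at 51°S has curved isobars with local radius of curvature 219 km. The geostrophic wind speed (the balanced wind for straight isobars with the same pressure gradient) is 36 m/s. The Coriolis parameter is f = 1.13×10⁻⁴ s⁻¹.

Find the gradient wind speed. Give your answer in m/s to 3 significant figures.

19.9 m/s

Around a low, centrifugal force acts outward with Coriolis, so pressure-gradient force balances both:
(1/ρ)|∂P/∂n| = fV + V²/R  →  V² + fR·V − fR·V_g = 0
With fR = 1.13×10⁻⁴ × 219×10³ m = 24.7 m/s:
V = [−fR + √((fR)² + 4 fR V_g)]/2 = [−24.7 + √(24.7² + 4×24.7×36)]/2 = 19.9 m/s
Subgeostrophic (V < V_g = 36 m/s), as expected around a low.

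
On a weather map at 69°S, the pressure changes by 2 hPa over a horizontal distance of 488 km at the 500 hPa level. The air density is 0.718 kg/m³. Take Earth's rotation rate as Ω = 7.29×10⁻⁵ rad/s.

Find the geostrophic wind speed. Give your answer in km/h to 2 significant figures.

Coriolis parameter at 69°S:
f = 2Ω sin φ = 2 × 7.29×10⁻⁵ × sin 69° = 1.36×10⁻⁴ s⁻¹
Pressure gradient: |∂P/∂n| = 200 Pa / 488000 m = 4.10×10⁻⁴ Pa/m
Geostrophic balance (pressure-gradient force = Coriolis force):
V_g = (1/(fρ)) |∂P/∂n| = 4.10×10⁻⁴ / (1.36×10⁻⁴ × 0.718) = 4.19 m/s
Converting: 4.19 m/s × 3.6 = 15 km/h

15 km/h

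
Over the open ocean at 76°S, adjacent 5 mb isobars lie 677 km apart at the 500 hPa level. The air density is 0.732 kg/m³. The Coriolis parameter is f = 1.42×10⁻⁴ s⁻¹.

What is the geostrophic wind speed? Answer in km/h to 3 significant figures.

25.6 km/h

Pressure gradient: |∂P/∂n| = 500 Pa / 677000 m = 7.39×10⁻⁴ Pa/m
Geostrophic balance (pressure-gradient force = Coriolis force):
V_g = (1/(fρ)) |∂P/∂n| = 7.39×10⁻⁴ / (1.42×10⁻⁴ × 0.732) = 7.11 m/s
Converting: 7.11 m/s × 3.6 = 25.6 km/h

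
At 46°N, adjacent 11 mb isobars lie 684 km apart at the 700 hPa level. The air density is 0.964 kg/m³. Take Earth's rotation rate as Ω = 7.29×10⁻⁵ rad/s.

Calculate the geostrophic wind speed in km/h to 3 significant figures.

Coriolis parameter at 46°N:
f = 2Ω sin φ = 2 × 7.29×10⁻⁵ × sin 46° = 1.05×10⁻⁴ s⁻¹
Pressure gradient: |∂P/∂n| = 1100 Pa / 684000 m = 1.61×10⁻³ Pa/m
Geostrophic balance (pressure-gradient force = Coriolis force):
V_g = (1/(fρ)) |∂P/∂n| = 1.61×10⁻³ / (1.05×10⁻⁴ × 0.964) = 15.9 m/s
Converting: 15.9 m/s × 3.6 = 57.3 km/h

57.3 km/h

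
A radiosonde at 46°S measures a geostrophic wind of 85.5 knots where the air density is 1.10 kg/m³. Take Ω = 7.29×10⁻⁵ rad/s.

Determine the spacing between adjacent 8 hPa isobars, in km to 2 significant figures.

160 km

Coriolis parameter at 46°S:
f = 2Ω sin φ = 2 × 7.29×10⁻⁵ × sin 46° = 1.05×10⁻⁴ s⁻¹
Wind speed in SI: 85.5 knots = 44.0 m/s
Geostrophic balance rearranged: |∂P/∂n| = f ρ V_g
|∂P/∂n| = 1.05×10⁻⁴ × 1.10 × 44.0 = 5.07×10⁻³ Pa/m
Isobar spacing: Δn = ΔP/|∂P/∂n| = 800 Pa / 5.07×10⁻³ Pa/m = 157653 m ≈ 160 km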